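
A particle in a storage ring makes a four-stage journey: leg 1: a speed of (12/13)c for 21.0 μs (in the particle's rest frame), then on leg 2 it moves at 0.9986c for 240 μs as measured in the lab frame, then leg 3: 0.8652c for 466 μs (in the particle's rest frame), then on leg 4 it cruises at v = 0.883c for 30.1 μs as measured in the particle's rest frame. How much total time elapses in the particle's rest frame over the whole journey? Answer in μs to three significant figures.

τ = 530 μs

Leg 1: 21.0 μs is already measured in the particle's rest frame.
Leg 2: γ = 1/√(1 − 0.9986²) = 1/√0.002798 = 18.90; τ_2 = 240/18.90 = 12.70 μs.
Leg 3: 466 μs is already measured in the particle's rest frame.
Leg 4: 30.1 μs is already measured in the particle's rest frame.
Total: 21.00 + 12.70 + 466.0 + 30.10 μs.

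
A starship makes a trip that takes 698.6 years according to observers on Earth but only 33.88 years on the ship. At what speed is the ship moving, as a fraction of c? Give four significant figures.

β = 0.9988

The proper time is measured on the ship (both events occur at the ship's location); Δt is measured on Earth. γ = Δt/τ = 698.6/33.88 = 20.62.
β = √(1 − 1/γ²) = √(1 − 0.002352) = √0.9976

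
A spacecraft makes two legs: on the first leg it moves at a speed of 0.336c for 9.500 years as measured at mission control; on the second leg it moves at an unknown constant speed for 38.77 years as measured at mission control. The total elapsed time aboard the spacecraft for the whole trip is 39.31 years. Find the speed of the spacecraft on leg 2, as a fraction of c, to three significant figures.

β = 0.622

Leg 1: γ = 1/√(1 − 0.336²) = 1/√0.8871 = 1.062; τ_1 = 9.500/1.062 = 8.948 years.
Leg 2: speed unknown; τ_2 = 38.77/γ_2.
Total proper time: 8.948 + τ_2 = 39.31, so τ_2 = 39.31 − 8.948 = 30.36 years.
γ_2 = 38.77/30.36 = 1.277; β = √(1 − 1/γ²) = √0.3867.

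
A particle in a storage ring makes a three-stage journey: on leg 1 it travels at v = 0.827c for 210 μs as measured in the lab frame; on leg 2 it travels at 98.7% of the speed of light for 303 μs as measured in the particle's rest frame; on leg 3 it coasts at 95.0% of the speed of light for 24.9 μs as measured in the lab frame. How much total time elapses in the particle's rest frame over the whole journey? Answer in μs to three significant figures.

Leg 1: γ = 1/√(1 − 0.827²) = 1/√0.3161 = 1.779; τ_1 = 210/1.779 = 118.1 μs.
Leg 2: 303 μs is already measured in the particle's rest frame.
Leg 3: β = 0.950; γ = 1/√(1 − 0.950²) = 1/√0.09750 = 3.203; τ_3 = 24.9/3.203 = 7.775 μs.
Total: 118.1 + 303.0 + 7.775 μs.

τ = 429 μs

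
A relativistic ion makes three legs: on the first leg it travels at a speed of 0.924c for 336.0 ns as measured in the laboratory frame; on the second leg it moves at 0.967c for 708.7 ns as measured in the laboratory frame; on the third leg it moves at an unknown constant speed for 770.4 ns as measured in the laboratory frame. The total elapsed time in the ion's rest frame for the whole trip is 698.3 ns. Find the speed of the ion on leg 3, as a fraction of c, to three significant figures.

β = 0.863

Leg 1: γ = 1/√(1 − 0.924²) = 1/√0.1462 = 2.615; τ_1 = 336.0/2.615 = 128.5 ns.
Leg 2: γ = 1/√(1 − 0.967²) = 1/√0.06491 = 3.925; τ_2 = 708.7/3.925 = 180.6 ns.
Leg 3: speed unknown; τ_3 = 770.4/γ_3.
Total proper time: 128.5 + 180.6 + τ_3 = 698.3, so τ_3 = 698.3 − 309.0 = 389.3 ns.
γ_3 = 770.4/389.3 = 1.979; β = √(1 − 1/γ²) = √0.7447.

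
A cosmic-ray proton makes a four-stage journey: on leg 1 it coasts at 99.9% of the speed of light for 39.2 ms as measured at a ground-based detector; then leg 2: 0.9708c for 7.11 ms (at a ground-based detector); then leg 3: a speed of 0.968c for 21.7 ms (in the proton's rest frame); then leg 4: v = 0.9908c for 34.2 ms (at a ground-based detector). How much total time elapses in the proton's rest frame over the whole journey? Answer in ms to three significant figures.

Leg 1: β = 0.999; γ = 1/√(1 − 0.999²) = 1/√0.001999 = 22.37; τ_1 = 39.2/22.37 = 1.753 ms.
Leg 2: γ = 1/√(1 − 0.9708²) = 1/√0.05755 = 4.169; τ_2 = 7.11/4.169 = 1.706 ms.
Leg 3: 21.7 ms is already measured in the proton's rest frame.
Leg 4: γ = 1/√(1 − 0.9908²) = 1/√0.01832 = 7.389; τ_4 = 34.2/7.389 = 4.628 ms.
Total: 1.753 + 1.706 + 21.70 + 4.628 ms.

τ = 29.8 ms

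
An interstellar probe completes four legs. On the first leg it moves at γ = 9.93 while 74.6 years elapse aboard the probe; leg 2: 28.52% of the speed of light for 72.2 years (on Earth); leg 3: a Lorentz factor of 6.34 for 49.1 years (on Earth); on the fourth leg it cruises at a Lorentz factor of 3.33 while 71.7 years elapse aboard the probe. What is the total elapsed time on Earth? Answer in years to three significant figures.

Δt = 1100 years

Leg 1: γ = 9.93; Δt_1 = 9.930 × 74.6 = 740.8 years.
Leg 2: 72.2 years is already measured on Earth.
Leg 3: 49.1 years is already measured on Earth.
Leg 4: γ = 3.33; Δt_4 = 3.330 × 71.7 = 238.8 years.
Total: 740.8 + 72.20 + 49.10 + 238.8 years.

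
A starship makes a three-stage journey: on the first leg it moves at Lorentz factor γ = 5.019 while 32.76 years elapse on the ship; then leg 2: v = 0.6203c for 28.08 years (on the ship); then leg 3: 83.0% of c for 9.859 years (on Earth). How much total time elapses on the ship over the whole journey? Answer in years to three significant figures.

Leg 1: 32.76 years is already measured on the ship.
Leg 2: 28.08 years is already measured on the ship.
Leg 3: β = 0.830; γ = 1/√(1 − 0.830²) = 1/√0.3111 = 1.793; τ_3 = 9.859/1.793 = 5.499 years.
Total: 32.76 + 28.08 + 5.499 years.

τ = 66.3 years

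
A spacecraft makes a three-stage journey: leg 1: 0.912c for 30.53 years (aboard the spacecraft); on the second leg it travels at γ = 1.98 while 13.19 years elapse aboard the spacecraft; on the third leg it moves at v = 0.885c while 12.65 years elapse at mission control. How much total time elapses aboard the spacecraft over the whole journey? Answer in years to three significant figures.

Leg 1: 30.53 years is already measured aboard the spacecraft.
Leg 2: 13.19 years is already measured aboard the spacecraft.
Leg 3: γ = 1/√(1 − 0.885²) = 1/√0.2168 = 2.148; τ_3 = 12.65/2.148 = 5.890 years.
Total: 30.53 + 13.19 + 5.890 years.

τ = 49.6 years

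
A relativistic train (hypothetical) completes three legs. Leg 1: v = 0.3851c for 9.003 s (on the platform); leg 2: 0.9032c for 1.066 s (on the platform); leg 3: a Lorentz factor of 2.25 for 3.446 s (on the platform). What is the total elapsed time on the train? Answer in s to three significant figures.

τ = 10.3 s

Leg 1: γ = 1/√(1 − 0.3851²) = 1/√0.8517 = 1.084; τ_1 = 9.003/1.084 = 8.309 s.
Leg 2: γ = 1/√(1 − 0.9032²) = 1/√0.1842 = 2.330; τ_2 = 1.066/2.330 = 0.4575 s.
Leg 3: γ = 2.25; τ_3 = 3.446/2.250 = 1.532 s.
Total: 8.309 + 0.4575 + 1.532 s.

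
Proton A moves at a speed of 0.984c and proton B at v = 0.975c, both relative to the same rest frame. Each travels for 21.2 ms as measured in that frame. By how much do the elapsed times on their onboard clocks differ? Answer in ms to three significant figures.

|τ_A − τ_B| = 0.934 ms

A: γ = 1/√(1 − 0.984²) = 1/√0.03174 = 5.613; τ_A = 21.2/5.613 = 3.777 ms.
B: γ = 1/√(1 − 0.975²) = 1/√0.04938 = 4.500; τ_B = 21.2/4.500 = 4.711 ms.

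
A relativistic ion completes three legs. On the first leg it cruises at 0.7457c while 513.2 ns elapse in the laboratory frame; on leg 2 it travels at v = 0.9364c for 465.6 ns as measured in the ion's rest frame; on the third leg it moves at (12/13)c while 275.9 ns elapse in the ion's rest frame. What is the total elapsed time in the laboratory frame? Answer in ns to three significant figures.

Δt = 2560 ns

Leg 1: 513.2 ns is already measured in the laboratory frame.
Leg 2: γ = 1/√(1 − 0.9364²) = 1/√0.1232 = 2.850; Δt_2 = 2.850 × 465.6 = 1327 ns.
Leg 3: γ = 1/√(1 − (12/13)²) = 13/5 = 2.600; Δt_3 = 2.600 × 275.9 = 717.3 ns.
Total: 513.2 + 1327 + 717.3 ns.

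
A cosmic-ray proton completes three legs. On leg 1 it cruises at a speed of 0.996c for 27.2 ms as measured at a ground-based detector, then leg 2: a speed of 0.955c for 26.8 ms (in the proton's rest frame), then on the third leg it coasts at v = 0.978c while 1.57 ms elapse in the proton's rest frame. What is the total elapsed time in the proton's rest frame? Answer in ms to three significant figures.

τ = 30.8 ms

Leg 1: γ = 1/√(1 − 0.996²) = 1/√0.007984 = 11.19; τ_1 = 27.2/11.19 = 2.430 ms.
Leg 2: 26.8 ms is already measured in the proton's rest frame.
Leg 3: 1.57 ms is already measured in the proton's rest frame.
Total: 2.430 + 26.80 + 1.570 ms.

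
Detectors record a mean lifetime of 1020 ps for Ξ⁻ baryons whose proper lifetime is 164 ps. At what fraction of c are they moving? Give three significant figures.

β = 0.987

γ = Δt/τ₀ = 1020/164 = 6.220
β = √(1 − 1/γ²) = √(1 − 0.02585) = √0.9741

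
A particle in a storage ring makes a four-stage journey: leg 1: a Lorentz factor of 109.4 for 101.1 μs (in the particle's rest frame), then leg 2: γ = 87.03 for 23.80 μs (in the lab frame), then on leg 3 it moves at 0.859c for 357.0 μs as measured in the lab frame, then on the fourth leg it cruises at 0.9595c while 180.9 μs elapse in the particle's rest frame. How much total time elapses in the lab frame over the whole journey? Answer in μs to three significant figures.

Leg 1: γ = 109.4; Δt_1 = 109.4 × 101.1 = 1.106×10⁴ μs.
Leg 2: 23.80 μs is already measured in the lab frame.
Leg 3: 357.0 μs is already measured in the lab frame.
Leg 4: γ = 1/√(1 − 0.9595²) = 1/√0.07936 = 3.550; Δt_4 = 3.550 × 180.9 = 642.2 μs.
Total: 1.106×10⁴ + 23.80 + 357.0 + 642.2 μs.

Δt = 1.21×10⁴ μs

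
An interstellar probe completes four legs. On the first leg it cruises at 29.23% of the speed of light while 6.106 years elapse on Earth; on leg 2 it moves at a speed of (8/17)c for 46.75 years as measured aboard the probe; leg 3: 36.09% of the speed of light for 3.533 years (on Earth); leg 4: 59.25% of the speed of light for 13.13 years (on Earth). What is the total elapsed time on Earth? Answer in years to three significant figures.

Δt = 75.8 years

Leg 1: 6.106 years is already measured on Earth.
Leg 2: γ = 1/√(1 − (8/17)²) = 17/15 ≈ 1.133; Δt_2 = 1.133 × 46.75 = 52.98 years.
Leg 3: 3.533 years is already measured on Earth.
Leg 4: 13.13 years is already measured on Earth.
Total: 6.106 + 52.98 + 3.533 + 13.13 years.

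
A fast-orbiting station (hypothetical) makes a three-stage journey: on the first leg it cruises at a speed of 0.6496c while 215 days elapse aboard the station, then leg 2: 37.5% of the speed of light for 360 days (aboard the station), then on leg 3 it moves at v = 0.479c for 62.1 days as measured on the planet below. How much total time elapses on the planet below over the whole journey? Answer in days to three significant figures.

Leg 1: γ = 1/√(1 − 0.6496²) = 1/√0.5780 = 1.315; Δt_1 = 1.315 × 215 = 282.8 days.
Leg 2: β = 0.375; γ = 1/√(1 − 0.375²) = 1/√0.8594 = 1.079; Δt_2 = 1.079 × 360 = 388.3 days.
Leg 3: 62.1 days is already measured on the planet below.
Total: 282.8 + 388.3 + 62.10 days.

Δt = 733 days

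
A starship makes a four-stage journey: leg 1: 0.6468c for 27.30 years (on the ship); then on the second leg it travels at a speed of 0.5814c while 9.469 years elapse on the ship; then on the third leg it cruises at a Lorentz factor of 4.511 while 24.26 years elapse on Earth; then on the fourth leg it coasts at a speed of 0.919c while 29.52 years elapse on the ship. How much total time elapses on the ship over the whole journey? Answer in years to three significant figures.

Leg 1: 27.30 years is already measured on the ship.
Leg 2: 9.469 years is already measured on the ship.
Leg 3: γ = 4.511; τ_3 = 24.26/4.511 = 5.378 years.
Leg 4: 29.52 years is already measured on the ship.
Total: 27.30 + 9.469 + 5.378 + 29.52 years.

τ = 71.7 years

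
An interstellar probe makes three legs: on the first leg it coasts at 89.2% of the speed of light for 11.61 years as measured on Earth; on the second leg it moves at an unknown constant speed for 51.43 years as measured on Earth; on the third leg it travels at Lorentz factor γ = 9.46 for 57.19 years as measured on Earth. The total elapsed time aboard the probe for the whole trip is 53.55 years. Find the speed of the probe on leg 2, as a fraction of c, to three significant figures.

Leg 1: β = 0.892; γ = 1/√(1 − 0.892²) = 1/√0.2043 = 2.212; τ_1 = 11.61/2.212 = 5.248 years.
Leg 2: speed unknown; τ_2 = 51.43/γ_2.
Leg 3: γ = 9.46; τ_3 = 57.19/9.460 = 6.045 years.
Total proper time: 5.248 + τ_2 + 6.045 = 53.55, so τ_2 = 53.55 − 11.29 = 42.26 years.
γ_2 = 51.43/42.26 = 1.217; β = √(1 − 1/γ²) = √0.3249.

β = 0.570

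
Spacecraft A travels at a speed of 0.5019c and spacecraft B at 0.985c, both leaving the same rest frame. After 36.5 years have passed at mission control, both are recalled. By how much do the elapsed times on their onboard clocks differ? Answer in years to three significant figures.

|τ_A − τ_B| = 25.3 years

A: γ = 1/√(1 − 0.5019²) = 1/√0.7481 = 1.156; τ_A = 36.5/1.156 = 31.57 years.
B: γ = 1/√(1 − 0.985²) = 1/√0.02977 = 5.795; τ_B = 36.5/5.795 = 6.298 years.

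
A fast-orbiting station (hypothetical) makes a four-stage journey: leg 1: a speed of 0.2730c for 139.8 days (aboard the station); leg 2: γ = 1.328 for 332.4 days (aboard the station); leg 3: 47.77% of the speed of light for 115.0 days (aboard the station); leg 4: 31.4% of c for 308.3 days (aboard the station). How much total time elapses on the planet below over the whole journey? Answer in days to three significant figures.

Leg 1: γ = 1/√(1 − 0.2730²) = 1/√0.9255 = 1.039; Δt_1 = 1.039 × 139.8 = 145.3 days.
Leg 2: γ = 1.328; Δt_2 = 1.328 × 332.4 = 441.4 days.
Leg 3: β = 0.4777; γ = 1/√(1 − 0.4777²) = 1/√0.7718 = 1.138; Δt_3 = 1.138 × 115.0 = 130.9 days.
Leg 4: β = 0.314; γ = 1/√(1 − 0.314²) = 1/√0.9014 = 1.053; Δt_4 = 1.053 × 308.3 = 324.7 days.
Total: 145.3 + 441.4 + 130.9 + 324.7 days.

Δt = 1040 days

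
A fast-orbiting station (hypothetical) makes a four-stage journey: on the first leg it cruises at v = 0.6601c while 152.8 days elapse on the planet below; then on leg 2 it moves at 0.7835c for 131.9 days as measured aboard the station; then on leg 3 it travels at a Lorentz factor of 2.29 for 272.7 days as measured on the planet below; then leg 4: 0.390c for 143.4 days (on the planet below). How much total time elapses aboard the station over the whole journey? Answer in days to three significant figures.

τ = 498 days

Leg 1: γ = 1/√(1 − 0.6601²) = 1/√0.5643 = 1.331; τ_1 = 152.8/1.331 = 114.8 days.
Leg 2: 131.9 days is already measured aboard the station.
Leg 3: γ = 2.29; τ_3 = 272.7/2.290 = 119.1 days.
Leg 4: γ = 1/√(1 − 0.390²) = 1/√0.8479 = 1.086; τ_4 = 143.4/1.086 = 132.0 days.
Total: 114.8 + 131.9 + 119.1 + 132.0 days.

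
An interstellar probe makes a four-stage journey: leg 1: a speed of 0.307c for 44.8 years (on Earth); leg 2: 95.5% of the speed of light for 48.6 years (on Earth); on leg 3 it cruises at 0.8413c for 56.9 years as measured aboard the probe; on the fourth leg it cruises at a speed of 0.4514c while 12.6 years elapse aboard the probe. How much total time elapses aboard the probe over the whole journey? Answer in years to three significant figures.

τ = 127 years

Leg 1: γ = 1/√(1 − 0.307²) = 1/√0.9058 = 1.051; τ_1 = 44.8/1.051 = 42.64 years.
Leg 2: β = 0.955; γ = 1/√(1 − 0.955²) = 1/√0.08798 = 3.371; τ_2 = 48.6/3.371 = 14.42 years.
Leg 3: 56.9 years is already measured aboard the probe.
Leg 4: 12.6 years is already measured aboard the probe.
Total: 42.64 + 14.42 + 56.90 + 12.60 years.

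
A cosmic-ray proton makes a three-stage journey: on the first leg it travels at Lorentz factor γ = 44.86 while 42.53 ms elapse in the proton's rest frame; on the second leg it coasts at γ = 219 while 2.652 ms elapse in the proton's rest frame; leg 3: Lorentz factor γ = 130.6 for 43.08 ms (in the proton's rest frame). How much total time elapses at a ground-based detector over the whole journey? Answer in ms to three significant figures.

Δt = 8110 ms

Leg 1: γ = 44.86; Δt_1 = 44.86 × 42.53 = 1908 ms.
Leg 2: γ = 219; Δt_2 = 219.0 × 2.652 = 580.8 ms.
Leg 3: γ = 130.6; Δt_3 = 130.6 × 43.08 = 5626 ms.
Total: 1908 + 580.8 + 5626 ms.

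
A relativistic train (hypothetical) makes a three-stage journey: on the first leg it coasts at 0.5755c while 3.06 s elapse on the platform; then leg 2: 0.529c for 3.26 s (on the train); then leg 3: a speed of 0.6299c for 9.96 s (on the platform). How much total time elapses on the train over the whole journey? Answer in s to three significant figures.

τ = 13.5 s

Leg 1: γ = 1/√(1 − 0.5755²) = 1/√0.6688 = 1.223; τ_1 = 3.06/1.223 = 2.502 s.
Leg 2: 3.26 s is already measured on the train.
Leg 3: γ = 1/√(1 − 0.6299²) = 1/√0.6032 = 1.288; τ_3 = 9.96/1.288 = 7.736 s.
Total: 2.502 + 3.260 + 7.736 s.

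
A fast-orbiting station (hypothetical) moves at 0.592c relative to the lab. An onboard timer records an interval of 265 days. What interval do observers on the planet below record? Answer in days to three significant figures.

γ = 1/√(1 − 0.592²) = 1/√0.6495 = 1.241
The interval measured aboard the station is the proper time (both events occur at the same place in that frame); the lab-frame interval is Δt = γτ = 1.241 × 265 days.

Δt = 329 days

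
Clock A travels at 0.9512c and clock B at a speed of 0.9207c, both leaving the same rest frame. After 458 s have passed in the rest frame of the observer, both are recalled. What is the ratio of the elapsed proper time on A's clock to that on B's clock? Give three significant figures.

A: γ = 1/√(1 − 0.9512²) = 1/√0.09522 = 3.241. B: γ = 1/√(1 − 0.9207²) = 1/√0.1523 = 2.562.
τ_A/τ_B = γ_B/γ_A = 2.562/3.241 = 0.7907, so τ_A/τ_B = 0.7907.

τ_A/τ_B = 0.791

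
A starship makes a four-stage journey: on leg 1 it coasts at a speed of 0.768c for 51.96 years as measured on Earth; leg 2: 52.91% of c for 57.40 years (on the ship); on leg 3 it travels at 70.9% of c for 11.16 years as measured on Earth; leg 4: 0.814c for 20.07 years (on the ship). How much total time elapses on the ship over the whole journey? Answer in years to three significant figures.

τ = 119 years

Leg 1: γ = 1/√(1 − 0.768²) = 1/√0.4102 = 1.561; τ_1 = 51.96/1.561 = 33.28 years.
Leg 2: 57.40 years is already measured on the ship.
Leg 3: β = 0.709; γ = 1/√(1 − 0.709²) = 1/√0.4973 = 1.418; τ_3 = 11.16/1.418 = 7.870 years.
Leg 4: 20.07 years is already measured on the ship.
Total: 33.28 + 57.40 + 7.870 + 20.07 years.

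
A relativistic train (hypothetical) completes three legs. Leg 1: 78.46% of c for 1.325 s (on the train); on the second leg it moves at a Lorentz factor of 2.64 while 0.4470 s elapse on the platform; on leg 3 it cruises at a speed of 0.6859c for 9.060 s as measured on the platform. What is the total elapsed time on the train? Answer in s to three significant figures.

τ = 8.09 s

Leg 1: 1.325 s is already measured on the train.
Leg 2: γ = 2.64; τ_2 = 0.4470/2.640 = 0.1693 s.
Leg 3: γ = 1/√(1 − 0.6859²) = 1/√0.5295 = 1.374; τ_3 = 9.060/1.374 = 6.593 s.
Total: 1.325 + 0.1693 + 6.593 s.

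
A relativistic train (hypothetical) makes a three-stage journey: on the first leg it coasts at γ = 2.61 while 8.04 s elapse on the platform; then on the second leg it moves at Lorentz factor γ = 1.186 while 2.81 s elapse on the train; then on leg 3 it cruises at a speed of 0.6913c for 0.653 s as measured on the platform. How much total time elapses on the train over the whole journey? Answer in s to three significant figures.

τ = 6.36 s

Leg 1: γ = 2.61; τ_1 = 8.04/2.610 = 3.080 s.
Leg 2: 2.81 s is already measured on the train.
Leg 3: γ = 1/√(1 − 0.6913²) = 1/√0.5221 = 1.384; τ_3 = 0.653/1.384 = 0.4718 s.
Total: 3.080 + 2.810 + 0.4718 s.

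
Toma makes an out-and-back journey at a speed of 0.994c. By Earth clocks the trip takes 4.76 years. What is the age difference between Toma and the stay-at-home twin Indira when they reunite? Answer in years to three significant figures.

Δt − τ = 4.24 years

γ = 1/√(1 − 0.994²) = 1/√0.01196 = 9.142
Toma's elapsed proper time: τ = 4.76/9.142 = 0.5206 years.
Age gap = Δt − τ = 4.76 − 0.5206 years.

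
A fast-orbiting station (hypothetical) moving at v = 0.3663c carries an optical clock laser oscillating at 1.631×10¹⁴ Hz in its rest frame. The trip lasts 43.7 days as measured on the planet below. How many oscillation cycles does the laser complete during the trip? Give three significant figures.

N = 5.73×10²⁰

γ = 1/√(1 − 0.3663²) = 1/√0.8658 = 1.075
The oscillator's own cycle count is N = f × τ where τ is the proper time aboard the station. τ = Δt/γ = 43.7/1.075 = 40.66 days = 3.513×10⁶ s.
N = 1.631×10¹⁴ × 3.513×10⁶ = 5.730×10²⁰.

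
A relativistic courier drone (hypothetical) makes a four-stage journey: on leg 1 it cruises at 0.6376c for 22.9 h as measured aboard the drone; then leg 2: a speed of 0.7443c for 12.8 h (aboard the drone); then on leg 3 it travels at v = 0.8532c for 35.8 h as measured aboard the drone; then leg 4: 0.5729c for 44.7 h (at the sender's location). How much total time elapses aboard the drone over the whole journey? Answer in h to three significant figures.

Leg 1: 22.9 h is already measured aboard the drone.
Leg 2: 12.8 h is already measured aboard the drone.
Leg 3: 35.8 h is already measured aboard the drone.
Leg 4: γ = 1/√(1 − 0.5729²) = 1/√0.6718 = 1.220; τ_4 = 44.7/1.220 = 36.64 h.
Total: 22.90 + 12.80 + 35.80 + 36.64 h.

τ = 108 h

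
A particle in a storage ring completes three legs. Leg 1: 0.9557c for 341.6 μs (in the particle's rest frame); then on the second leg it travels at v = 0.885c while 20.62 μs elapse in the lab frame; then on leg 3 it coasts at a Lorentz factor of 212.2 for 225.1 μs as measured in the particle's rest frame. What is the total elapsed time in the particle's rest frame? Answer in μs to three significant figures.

Leg 1: 341.6 μs is already measured in the particle's rest frame.
Leg 2: γ = 1/√(1 − 0.885²) = 1/√0.2168 = 2.148; τ_2 = 20.62/2.148 = 9.600 μs.
Leg 3: 225.1 μs is already measured in the particle's rest frame.
Total: 341.6 + 9.600 + 225.1 μs.

τ = 576 μs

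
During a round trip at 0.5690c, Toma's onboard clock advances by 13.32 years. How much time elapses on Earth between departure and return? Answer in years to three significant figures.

Δt = 16.2 years

γ = 1/√(1 − 0.5690²) = 1/√0.6762 = 1.216
Earth-frame duration is the dilated interval: Δt = γτ = 1.216 × 13.32 years.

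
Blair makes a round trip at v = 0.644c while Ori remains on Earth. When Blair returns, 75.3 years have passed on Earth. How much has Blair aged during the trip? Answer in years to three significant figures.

γ = 1/√(1 − 0.644²) = 1/√0.5853 = 1.307
Blair's clock measures proper time along the trip: τ = Δt/γ = 75.3/1.307 years.

τ = 57.6 years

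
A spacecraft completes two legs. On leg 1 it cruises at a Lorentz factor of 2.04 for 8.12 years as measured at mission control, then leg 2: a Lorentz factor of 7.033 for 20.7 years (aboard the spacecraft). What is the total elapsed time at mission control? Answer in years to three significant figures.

Leg 1: 8.12 years is already measured at mission control.
Leg 2: γ = 7.033; Δt_2 = 7.033 × 20.7 = 145.6 years.
Total: 8.120 + 145.6 years.

Δt = 154 years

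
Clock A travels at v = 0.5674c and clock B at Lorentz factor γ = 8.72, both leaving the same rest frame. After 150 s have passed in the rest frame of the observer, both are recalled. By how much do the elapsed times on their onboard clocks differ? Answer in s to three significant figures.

|τ_A − τ_B| = 106 s

A: γ = 1/√(1 − 0.5674²) = 1/√0.6781 = 1.214; τ_A = 150/1.214 = 123.5 s.
B: γ = 8.72; τ_B = 150/8.720 = 17.20 s.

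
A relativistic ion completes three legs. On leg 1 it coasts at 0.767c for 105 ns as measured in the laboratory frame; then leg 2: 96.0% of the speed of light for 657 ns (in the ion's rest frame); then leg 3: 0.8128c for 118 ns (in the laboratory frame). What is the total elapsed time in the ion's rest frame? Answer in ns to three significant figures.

Leg 1: γ = 1/√(1 − 0.767²) = 1/√0.4117 = 1.558; τ_1 = 105/1.558 = 67.37 ns.
Leg 2: 657 ns is already measured in the ion's rest frame.
Leg 3: γ = 1/√(1 − 0.8128²) = 1/√0.3394 = 1.717; τ_3 = 118/1.717 = 68.74 ns.
Total: 67.37 + 657.0 + 68.74 ns.

τ = 793 ns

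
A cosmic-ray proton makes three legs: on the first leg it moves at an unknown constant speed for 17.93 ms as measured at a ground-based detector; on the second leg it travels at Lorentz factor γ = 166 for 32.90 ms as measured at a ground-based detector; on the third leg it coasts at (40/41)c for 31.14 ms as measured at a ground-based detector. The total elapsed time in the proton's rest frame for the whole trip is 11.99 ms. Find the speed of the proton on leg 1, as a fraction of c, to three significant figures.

β = 0.961

Leg 1: speed unknown; τ_1 = 17.93/γ_1.
Leg 2: γ = 166; τ_2 = 32.90/166.0 = 0.1982 ms.
Leg 3: γ = 1/√(1 − (40/41)²) = 41/9 ≈ 4.556; τ_3 = 31.14/4.556 = 6.836 ms.
Total proper time: τ_1 + 0.1982 + 6.836 = 11.99, so τ_1 = 11.99 − 7.034 = 4.956 ms.
γ_1 = 17.93/4.956 = 3.618; β = √(1 − 1/γ²) = √0.9236.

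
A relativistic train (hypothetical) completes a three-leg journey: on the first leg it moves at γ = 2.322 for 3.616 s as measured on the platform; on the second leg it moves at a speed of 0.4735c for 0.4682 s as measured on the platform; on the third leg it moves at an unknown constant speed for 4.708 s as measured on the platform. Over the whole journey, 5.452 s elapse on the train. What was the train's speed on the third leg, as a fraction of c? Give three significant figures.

β = 0.673

Leg 1: γ = 2.322; τ_1 = 3.616/2.322 = 1.557 s.
Leg 2: γ = 1/√(1 − 0.4735²) = 1/√0.7758 = 1.135; τ_2 = 0.4682/1.135 = 0.4124 s.
Leg 3: speed unknown; τ_3 = 4.708/γ_3.
Total proper time: 1.557 + 0.4124 + τ_3 = 5.452, so τ_3 = 5.452 − 1.970 = 3.482 s.
γ_3 = 4.708/3.482 = 1.352; β = √(1 − 1/γ²) = √0.4529.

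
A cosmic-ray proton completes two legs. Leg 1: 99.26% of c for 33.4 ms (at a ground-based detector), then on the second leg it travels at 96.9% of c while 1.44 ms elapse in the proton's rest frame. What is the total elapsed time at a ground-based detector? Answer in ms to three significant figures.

Leg 1: 33.4 ms is already measured at a ground-based detector.
Leg 2: β = 0.969; γ = 1/√(1 − 0.969²) = 1/√0.06104 = 4.048; Δt_2 = 4.048 × 1.44 = 5.829 ms.
Total: 33.40 + 5.829 ms.

Δt = 39.2 ms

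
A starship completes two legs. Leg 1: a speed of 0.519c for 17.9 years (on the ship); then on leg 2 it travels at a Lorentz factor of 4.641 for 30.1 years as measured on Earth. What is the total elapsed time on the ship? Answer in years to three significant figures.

Leg 1: 17.9 years is already measured on the ship.
Leg 2: γ = 4.641; τ_2 = 30.1/4.641 = 6.486 years.
Total: 17.90 + 6.486 years.

τ = 24.4 years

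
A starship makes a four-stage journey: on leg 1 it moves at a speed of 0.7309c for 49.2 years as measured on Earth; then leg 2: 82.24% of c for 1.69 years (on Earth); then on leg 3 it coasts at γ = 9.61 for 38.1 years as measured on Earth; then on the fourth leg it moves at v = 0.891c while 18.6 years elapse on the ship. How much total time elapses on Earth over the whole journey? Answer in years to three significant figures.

Δt = 130 years

Leg 1: 49.2 years is already measured on Earth.
Leg 2: 1.69 years is already measured on Earth.
Leg 3: 38.1 years is already measured on Earth.
Leg 4: γ = 1/√(1 − 0.891²) = 1/√0.2061 = 2.203; Δt_4 = 2.203 × 18.6 = 40.97 years.
Total: 49.20 + 1.690 + 38.10 + 40.97 years.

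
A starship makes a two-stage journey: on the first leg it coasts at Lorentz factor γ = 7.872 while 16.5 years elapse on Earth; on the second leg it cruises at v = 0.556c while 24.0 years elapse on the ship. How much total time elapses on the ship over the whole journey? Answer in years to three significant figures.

τ = 26.1 years

Leg 1: γ = 7.872; τ_1 = 16.5/7.872 = 2.096 years.
Leg 2: 24.0 years is already measured on the ship.
Total: 2.096 + 24.00 years.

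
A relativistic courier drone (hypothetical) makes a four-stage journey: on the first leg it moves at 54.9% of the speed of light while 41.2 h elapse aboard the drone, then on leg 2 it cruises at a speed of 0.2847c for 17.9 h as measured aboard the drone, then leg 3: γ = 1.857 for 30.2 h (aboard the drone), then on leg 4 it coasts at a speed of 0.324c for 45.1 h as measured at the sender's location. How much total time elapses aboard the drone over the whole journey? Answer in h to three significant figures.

Leg 1: 41.2 h is already measured aboard the drone.
Leg 2: 17.9 h is already measured aboard the drone.
Leg 3: 30.2 h is already measured aboard the drone.
Leg 4: γ = 1/√(1 − 0.324²) = 1/√0.8950 = 1.057; τ_4 = 45.1/1.057 = 42.67 h.
Total: 41.20 + 17.90 + 30.20 + 42.67 h.

τ = 132 h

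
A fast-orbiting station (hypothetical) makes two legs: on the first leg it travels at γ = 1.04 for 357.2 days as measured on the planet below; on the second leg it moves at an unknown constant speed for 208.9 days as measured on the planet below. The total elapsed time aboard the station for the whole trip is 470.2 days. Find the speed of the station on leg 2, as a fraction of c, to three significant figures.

β = 0.795

Leg 1: γ = 1.04; τ_1 = 357.2/1.040 = 343.5 days.
Leg 2: speed unknown; τ_2 = 208.9/γ_2.
Total proper time: 343.5 + τ_2 = 470.2, so τ_2 = 470.2 − 343.5 = 126.7 days.
γ_2 = 208.9/126.7 = 1.648; β = √(1 − 1/γ²) = √0.6319.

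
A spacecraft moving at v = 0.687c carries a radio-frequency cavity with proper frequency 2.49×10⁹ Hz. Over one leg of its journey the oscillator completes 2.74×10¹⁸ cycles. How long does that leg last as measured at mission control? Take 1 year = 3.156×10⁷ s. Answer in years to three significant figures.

Δt = 48.0 years

γ = 1/√(1 − 0.687²) = 1/√0.5280 = 1.376
Proper time for N cycles: τ = N/f = 2.74×10¹⁸/(2.49×10⁹) = 1.100×10⁹ s = 34.87 years.
Lab-frame duration Δt = γτ = 1.376 × 34.87 = 47.98 years.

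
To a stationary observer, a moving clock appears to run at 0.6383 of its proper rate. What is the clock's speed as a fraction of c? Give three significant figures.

β = 0.770

Rate ratio = 1/γ, so γ = 1/0.6383 = 1.567.
β = √(1 − 1/γ²) = √(1 − 0.6383²) = √0.5926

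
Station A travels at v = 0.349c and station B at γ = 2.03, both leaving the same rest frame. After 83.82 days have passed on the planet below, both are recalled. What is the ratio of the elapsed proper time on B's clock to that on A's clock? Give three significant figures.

τ_B/τ_A = 0.526

A: γ = 1/√(1 − 0.349²) = 1/√0.8782 = 1.067. B: γ = 2.03.
τ_A/τ_B = γ_B/γ_A = 2.030/1.067 = 1.902, so τ_B/τ_A = 0.5257.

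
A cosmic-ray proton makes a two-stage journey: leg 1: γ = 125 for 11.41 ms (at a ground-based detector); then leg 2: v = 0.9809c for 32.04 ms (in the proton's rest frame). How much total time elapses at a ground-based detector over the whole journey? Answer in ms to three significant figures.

Leg 1: 11.41 ms is already measured at a ground-based detector.
Leg 2: γ = 1/√(1 − 0.9809²) = 1/√0.03784 = 5.141; Δt_2 = 5.141 × 32.04 = 164.7 ms.
Total: 11.41 + 164.7 ms.

Δt = 176 ms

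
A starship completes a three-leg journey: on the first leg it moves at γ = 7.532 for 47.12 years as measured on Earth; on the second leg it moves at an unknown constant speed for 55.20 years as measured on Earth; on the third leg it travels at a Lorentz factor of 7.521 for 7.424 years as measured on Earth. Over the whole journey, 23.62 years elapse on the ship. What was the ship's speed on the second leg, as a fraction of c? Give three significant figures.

β = 0.955

Leg 1: γ = 7.532; τ_1 = 47.12/7.532 = 6.256 years.
Leg 2: speed unknown; τ_2 = 55.20/γ_2.
Leg 3: γ = 7.521; τ_3 = 7.424/7.521 = 0.9871 years.
Total proper time: 6.256 + τ_2 + 0.9871 = 23.62, so τ_2 = 23.62 − 7.243 = 16.38 years.
γ_2 = 55.20/16.38 = 3.371; β = √(1 − 1/γ²) = √0.9120.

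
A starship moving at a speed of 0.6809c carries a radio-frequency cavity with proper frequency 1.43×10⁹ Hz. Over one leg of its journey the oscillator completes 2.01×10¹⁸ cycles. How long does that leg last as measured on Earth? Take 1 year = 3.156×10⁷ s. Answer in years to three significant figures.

Δt = 60.8 years

γ = 1/√(1 − 0.6809²) = 1/√0.5364 = 1.365
Proper time for N cycles: τ = N/f = 2.01×10¹⁸/(1.43×10⁹) = 1.406×10⁹ s = 44.54 years.
Lab-frame duration Δt = γτ = 1.365 × 44.54 = 60.81 years.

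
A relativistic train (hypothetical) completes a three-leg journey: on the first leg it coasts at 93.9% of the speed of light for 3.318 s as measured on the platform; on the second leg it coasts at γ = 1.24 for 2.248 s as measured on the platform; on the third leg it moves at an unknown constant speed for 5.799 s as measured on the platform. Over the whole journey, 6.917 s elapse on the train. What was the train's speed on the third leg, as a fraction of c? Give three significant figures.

Leg 1: β = 0.939; γ = 1/√(1 − 0.939²) = 1/√0.1183 = 2.908; τ_1 = 3.318/2.908 = 1.141 s.
Leg 2: γ = 1.24; τ_2 = 2.248/1.240 = 1.813 s.
Leg 3: speed unknown; τ_3 = 5.799/γ_3.
Total proper time: 1.141 + 1.813 + τ_3 = 6.917, so τ_3 = 6.917 − 2.954 = 3.963 s.
γ_3 = 5.799/3.963 = 1.463; β = √(1 − 1/γ²) = √0.5330.

β = 0.730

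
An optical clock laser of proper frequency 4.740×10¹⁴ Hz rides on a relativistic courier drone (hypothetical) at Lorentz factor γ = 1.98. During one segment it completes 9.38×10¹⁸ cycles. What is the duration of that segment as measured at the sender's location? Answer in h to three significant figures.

Δt = 10.9 h

γ = 1.98
Proper time for N cycles: τ = N/f = 9.38×10¹⁸/(4.740×10¹⁴) = 1.979×10⁴ s = 5.497 h.
Lab-frame duration Δt = γτ = 1.980 × 5.497 = 10.88 h.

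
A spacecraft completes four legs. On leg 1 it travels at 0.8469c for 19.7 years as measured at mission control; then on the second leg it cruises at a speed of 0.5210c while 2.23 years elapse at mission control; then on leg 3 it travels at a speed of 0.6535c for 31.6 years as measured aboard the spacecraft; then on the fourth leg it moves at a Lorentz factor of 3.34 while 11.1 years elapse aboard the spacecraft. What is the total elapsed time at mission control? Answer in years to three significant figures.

Δt = 101 years

Leg 1: 19.7 years is already measured at mission control.
Leg 2: 2.23 years is already measured at mission control.
Leg 3: γ = 1/√(1 − 0.6535²) = 1/√0.5729 = 1.321; Δt_3 = 1.321 × 31.6 = 41.75 years.
Leg 4: γ = 3.34; Δt_4 = 3.340 × 11.1 = 37.07 years.
Total: 19.70 + 2.230 + 41.75 + 37.07 years.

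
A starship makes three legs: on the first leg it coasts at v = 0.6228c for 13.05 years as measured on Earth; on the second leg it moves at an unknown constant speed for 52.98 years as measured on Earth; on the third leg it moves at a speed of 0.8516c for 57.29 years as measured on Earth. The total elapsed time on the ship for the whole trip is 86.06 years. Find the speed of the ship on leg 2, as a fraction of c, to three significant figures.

β = 0.502

Leg 1: γ = 1/√(1 − 0.6228²) = 1/√0.6121 = 1.278; τ_1 = 13.05/1.278 = 10.21 years.
Leg 2: speed unknown; τ_2 = 52.98/γ_2.
Leg 3: γ = 1/√(1 − 0.8516²) = 1/√0.2748 = 1.908; τ_3 = 57.29/1.908 = 30.03 years.
Total proper time: 10.21 + τ_2 + 30.03 = 86.06, so τ_2 = 86.06 − 40.24 = 45.82 years.
γ_2 = 52.98/45.82 = 1.156; β = √(1 − 1/γ²) = √0.2521.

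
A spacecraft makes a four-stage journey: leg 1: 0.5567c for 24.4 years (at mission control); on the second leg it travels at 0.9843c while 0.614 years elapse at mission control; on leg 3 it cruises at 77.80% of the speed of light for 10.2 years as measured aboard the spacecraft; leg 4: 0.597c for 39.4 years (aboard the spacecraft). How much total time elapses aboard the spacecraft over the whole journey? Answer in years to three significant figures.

τ = 70.0 years

Leg 1: γ = 1/√(1 − 0.5567²) = 1/√0.6901 = 1.204; τ_1 = 24.4/1.204 = 20.27 years.
Leg 2: γ = 1/√(1 − 0.9843²) = 1/√0.03115 = 5.666; τ_2 = 0.614/5.666 = 0.1084 years.
Leg 3: 10.2 years is already measured aboard the spacecraft.
Leg 4: 39.4 years is already measured aboard the spacecraft.
Total: 20.27 + 0.1084 + 10.20 + 39.40 years.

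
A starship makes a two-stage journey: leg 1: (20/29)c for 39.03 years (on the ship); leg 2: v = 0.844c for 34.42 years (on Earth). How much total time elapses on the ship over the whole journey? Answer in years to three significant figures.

Leg 1: 39.03 years is already measured on the ship.
Leg 2: γ = 1/√(1 − 0.844²) = 1/√0.2877 = 1.864; τ_2 = 34.42/1.864 = 18.46 years.
Total: 39.03 + 18.46 years.

τ = 57.5 years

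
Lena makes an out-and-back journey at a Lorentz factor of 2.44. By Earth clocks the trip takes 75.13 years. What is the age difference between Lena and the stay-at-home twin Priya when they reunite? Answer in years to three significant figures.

Δt − τ = 44.3 years

γ = 2.44
Lena's elapsed proper time: τ = 75.13/2.440 = 30.79 years.
Age gap = Δt − τ = 75.13 − 30.79 years.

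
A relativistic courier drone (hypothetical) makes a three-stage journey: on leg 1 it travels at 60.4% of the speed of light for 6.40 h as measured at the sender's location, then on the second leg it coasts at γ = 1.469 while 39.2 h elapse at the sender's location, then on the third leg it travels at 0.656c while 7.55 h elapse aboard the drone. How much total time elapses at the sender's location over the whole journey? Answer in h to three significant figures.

Δt = 55.6 h

Leg 1: 6.40 h is already measured at the sender's location.
Leg 2: 39.2 h is already measured at the sender's location.
Leg 3: γ = 1/√(1 − 0.656²) = 1/√0.5697 = 1.325; Δt_3 = 1.325 × 7.55 = 10.00 h.
Total: 6.400 + 39.20 + 10.00 h.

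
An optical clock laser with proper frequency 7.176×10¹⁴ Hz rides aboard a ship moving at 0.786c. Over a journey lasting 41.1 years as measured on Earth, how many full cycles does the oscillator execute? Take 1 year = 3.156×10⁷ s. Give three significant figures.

γ = 1/√(1 − 0.786²) = 1/√0.3822 = 1.618
The oscillator's own cycle count is N = f × τ where τ is the proper time on the ship. τ = Δt/γ = 41.1/1.618 = 25.41 years = 8.019×10⁸ s.
N = 7.176×10¹⁴ × 8.019×10⁸ = 5.755×10²³.

N = 5.75×10²³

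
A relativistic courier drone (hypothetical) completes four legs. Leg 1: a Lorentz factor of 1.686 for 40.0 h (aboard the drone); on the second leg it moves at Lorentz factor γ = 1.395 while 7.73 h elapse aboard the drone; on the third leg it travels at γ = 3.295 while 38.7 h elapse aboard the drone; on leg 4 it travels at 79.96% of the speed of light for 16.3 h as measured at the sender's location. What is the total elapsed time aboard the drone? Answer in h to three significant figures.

τ = 96.2 h

Leg 1: 40.0 h is already measured aboard the drone.
Leg 2: 7.73 h is already measured aboard the drone.
Leg 3: 38.7 h is already measured aboard the drone.
Leg 4: β = 0.7996; γ = 1/√(1 − 0.7996²) = 1/√0.3606 = 1.665; τ_4 = 16.3/1.665 = 9.789 h.
Total: 40.00 + 7.730 + 38.70 + 9.789 h.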